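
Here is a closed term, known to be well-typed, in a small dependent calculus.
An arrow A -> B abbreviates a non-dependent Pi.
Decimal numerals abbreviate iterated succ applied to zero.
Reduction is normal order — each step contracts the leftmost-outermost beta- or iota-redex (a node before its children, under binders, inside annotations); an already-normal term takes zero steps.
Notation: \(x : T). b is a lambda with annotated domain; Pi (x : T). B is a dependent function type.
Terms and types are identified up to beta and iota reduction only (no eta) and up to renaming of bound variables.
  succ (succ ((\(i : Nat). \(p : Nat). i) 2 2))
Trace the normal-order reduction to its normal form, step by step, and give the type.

normal-order reduction sequence:
  succ (succ ((\(i : Nat). \(p : Nat). i) 2 2))
  ~> succ (succ ((\(i : Nat). 2) 2))
  ~> 4
type:
  Nat


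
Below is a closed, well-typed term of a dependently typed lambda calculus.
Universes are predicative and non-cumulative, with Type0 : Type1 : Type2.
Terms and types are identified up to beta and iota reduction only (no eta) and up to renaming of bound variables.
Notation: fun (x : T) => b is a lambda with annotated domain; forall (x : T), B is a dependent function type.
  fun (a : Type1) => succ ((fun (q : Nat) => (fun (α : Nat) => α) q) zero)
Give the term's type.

inferred type:
  forall (a : Type1), Nat


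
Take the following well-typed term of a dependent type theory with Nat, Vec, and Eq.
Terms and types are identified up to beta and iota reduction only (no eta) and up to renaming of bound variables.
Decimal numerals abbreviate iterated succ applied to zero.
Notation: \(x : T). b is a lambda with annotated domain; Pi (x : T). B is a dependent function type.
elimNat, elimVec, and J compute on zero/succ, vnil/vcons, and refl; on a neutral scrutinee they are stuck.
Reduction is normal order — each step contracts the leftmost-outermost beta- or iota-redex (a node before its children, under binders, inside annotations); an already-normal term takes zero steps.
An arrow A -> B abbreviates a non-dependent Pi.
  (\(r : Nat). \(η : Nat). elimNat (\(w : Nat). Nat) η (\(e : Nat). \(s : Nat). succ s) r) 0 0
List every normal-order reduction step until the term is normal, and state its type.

reduction (normal order):
  (\(r : Nat). \(η : Nat). elimNat (\(w : Nat). Nat) η (\(e : Nat). \(s : Nat). succ s) r) 0 0
  ~> (\(r : Nat). elimNat (\(η : Nat). Nat) r (\(w : Nat). \(e : Nat). succ e) 0) 0
  ~> elimNat (\(r : Nat). Nat) 0 (\(η : Nat). \(w : Nat). succ w) 0
  ~> 0
the term's type:
  Nat


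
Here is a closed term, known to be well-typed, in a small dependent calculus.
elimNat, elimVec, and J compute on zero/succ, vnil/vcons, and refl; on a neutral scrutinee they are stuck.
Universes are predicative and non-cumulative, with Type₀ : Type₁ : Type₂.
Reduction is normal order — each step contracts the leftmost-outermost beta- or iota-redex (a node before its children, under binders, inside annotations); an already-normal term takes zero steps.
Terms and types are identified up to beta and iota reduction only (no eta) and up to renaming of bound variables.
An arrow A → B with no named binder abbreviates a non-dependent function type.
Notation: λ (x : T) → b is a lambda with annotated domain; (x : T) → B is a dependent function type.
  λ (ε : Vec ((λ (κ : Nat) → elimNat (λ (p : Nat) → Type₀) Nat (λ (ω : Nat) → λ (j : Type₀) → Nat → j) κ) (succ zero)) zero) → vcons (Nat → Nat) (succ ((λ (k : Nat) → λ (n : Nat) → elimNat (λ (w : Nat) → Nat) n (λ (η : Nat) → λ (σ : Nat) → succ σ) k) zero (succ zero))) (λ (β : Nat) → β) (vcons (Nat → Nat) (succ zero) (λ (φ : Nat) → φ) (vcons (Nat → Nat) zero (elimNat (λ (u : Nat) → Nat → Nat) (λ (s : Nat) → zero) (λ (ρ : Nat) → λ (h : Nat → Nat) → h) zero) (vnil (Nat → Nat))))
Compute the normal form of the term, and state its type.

resulting normal form:
  λ (ε : Vec (Nat → Nat) zero) → vcons (Nat → Nat) (succ (succ zero)) (λ (κ : Nat) → κ) (vcons (Nat → Nat) (succ zero) (λ (p : Nat) → p) (vcons (Nat → Nat) zero (λ (ω : Nat) → zero) (vnil (Nat → Nat))))
the term's type:
  Vec (Nat → Nat) zero → Vec (Nat → Nat) (succ (succ (succ zero)))


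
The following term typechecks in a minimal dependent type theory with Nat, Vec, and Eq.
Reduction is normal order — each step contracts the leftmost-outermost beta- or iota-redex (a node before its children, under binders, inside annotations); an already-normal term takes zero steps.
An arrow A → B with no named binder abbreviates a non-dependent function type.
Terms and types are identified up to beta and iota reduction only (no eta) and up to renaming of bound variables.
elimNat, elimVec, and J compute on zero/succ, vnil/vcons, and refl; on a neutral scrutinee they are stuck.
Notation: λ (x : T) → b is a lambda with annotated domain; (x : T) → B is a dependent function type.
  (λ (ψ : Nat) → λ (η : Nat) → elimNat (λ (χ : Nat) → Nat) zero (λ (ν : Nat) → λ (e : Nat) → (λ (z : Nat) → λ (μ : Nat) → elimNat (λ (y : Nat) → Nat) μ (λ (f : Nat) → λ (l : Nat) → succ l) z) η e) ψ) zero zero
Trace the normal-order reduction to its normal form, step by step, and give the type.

normal-order reduction:
  (λ (ψ : Nat) → λ (η : Nat) → elimNat (λ (χ : Nat) → Nat) zero (λ (ν : Nat) → λ (e : Nat) → (λ (z : Nat) → λ (μ : Nat) → elimNat (λ (y : Nat) → Nat) μ (λ (f : Nat) → λ (l : Nat) → succ l) z) η e) ψ) zero zero
  ~> (λ (ψ : Nat) → elimNat (λ (η : Nat) → Nat) zero (λ (χ : Nat) → λ (ν : Nat) → (λ (e : Nat) → λ (z : Nat) → elimNat (λ (μ : Nat) → Nat) z (λ (y : Nat) → λ (f : Nat) → succ f) e) ψ ν) zero) zero
  ~> elimNat (λ (ψ : Nat) → Nat) zero (λ (η : Nat) → λ (χ : Nat) → (λ (ν : Nat) → λ (e : Nat) → elimNat (λ (z : Nat) → Nat) e (λ (μ : Nat) → λ (y : Nat) → succ y) ν) zero χ) zero
  ~> zero
the term's type:
  Nat


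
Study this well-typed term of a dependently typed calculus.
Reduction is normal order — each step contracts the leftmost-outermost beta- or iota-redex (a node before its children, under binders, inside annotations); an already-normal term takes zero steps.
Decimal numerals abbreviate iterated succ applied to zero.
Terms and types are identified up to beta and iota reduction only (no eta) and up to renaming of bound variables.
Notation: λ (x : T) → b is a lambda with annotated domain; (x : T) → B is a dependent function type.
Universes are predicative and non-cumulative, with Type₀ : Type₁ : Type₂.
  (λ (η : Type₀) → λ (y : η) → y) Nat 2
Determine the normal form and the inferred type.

normal form:
  2
type:
  Nat


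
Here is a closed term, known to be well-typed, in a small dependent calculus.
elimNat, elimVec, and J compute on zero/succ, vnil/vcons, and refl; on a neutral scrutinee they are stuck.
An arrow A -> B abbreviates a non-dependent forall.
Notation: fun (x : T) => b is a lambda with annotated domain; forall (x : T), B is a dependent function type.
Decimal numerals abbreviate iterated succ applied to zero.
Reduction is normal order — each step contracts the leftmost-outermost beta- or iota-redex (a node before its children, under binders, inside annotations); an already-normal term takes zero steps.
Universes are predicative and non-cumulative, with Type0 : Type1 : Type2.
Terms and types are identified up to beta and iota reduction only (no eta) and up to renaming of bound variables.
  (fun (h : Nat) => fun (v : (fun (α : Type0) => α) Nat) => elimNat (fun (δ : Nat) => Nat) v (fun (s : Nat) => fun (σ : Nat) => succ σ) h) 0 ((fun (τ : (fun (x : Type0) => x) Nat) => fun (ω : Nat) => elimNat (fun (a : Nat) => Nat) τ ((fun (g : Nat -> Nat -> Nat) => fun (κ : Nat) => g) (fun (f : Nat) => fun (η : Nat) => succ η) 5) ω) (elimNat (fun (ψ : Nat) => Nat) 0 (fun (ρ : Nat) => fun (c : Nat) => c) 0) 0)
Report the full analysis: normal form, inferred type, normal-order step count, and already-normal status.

reduced normal form:
  0
the term's type:
  Nat
reduction steps (normal order): 7
already normal: no
first redex: a beta-redex


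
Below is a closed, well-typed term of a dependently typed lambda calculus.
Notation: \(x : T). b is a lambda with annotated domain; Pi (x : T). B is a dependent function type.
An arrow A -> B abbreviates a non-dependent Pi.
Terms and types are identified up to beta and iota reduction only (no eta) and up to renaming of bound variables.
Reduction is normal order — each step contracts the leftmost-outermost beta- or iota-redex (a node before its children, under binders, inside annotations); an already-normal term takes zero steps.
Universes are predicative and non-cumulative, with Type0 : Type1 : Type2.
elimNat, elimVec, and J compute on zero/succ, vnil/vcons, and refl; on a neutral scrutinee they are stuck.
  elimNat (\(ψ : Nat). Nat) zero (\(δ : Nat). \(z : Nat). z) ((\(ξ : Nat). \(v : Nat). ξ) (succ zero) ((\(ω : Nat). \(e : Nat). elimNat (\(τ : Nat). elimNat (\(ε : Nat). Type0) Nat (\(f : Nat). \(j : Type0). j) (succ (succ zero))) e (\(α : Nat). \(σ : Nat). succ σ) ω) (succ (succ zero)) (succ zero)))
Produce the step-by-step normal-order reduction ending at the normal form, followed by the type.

reduction (normal order):
  elimNat (\(ψ : Nat). Nat) zero (\(δ : Nat). \(z : Nat). z) ((\(ξ : Nat). \(v : Nat). ξ) (succ zero) ((\(ω : Nat). \(e : Nat). elimNat (\(τ : Nat). elimNat (\(ε : Nat). Type0) Nat (\(f : Nat). \(j : Type0). j) (succ (succ zero))) e (\(α : Nat). \(σ : Nat). succ σ) ω) (succ (succ zero)) (succ zero)))
  ~> elimNat (\(ψ : Nat). Nat) zero (\(δ : Nat). \(z : Nat). z) ((\(ξ : Nat). succ zero) ((\(v : Nat). \(ω : Nat). elimNat (\(e : Nat). elimNat (\(τ : Nat). Type0) Nat (\(ε : Nat). \(f : Type0). f) (succ (succ zero))) ω (\(j : Nat). \(α : Nat). succ α) v) (succ (succ zero)) (succ zero)))
  ~> elimNat (\(ψ : Nat). Nat) zero (\(δ : Nat). \(z : Nat). z) (succ zero)
  ~> (\(ψ : Nat). \(δ : Nat). δ) zero (elimNat (\(z : Nat). Nat) zero (\(ξ : Nat). \(v : Nat). v) zero)
  ~> (\(ψ : Nat). ψ) (elimNat (\(δ : Nat). Nat) zero (\(z : Nat). \(ξ : Nat). ξ) zero)
  ~> elimNat (\(ψ : Nat). Nat) zero (\(δ : Nat). \(z : Nat). z) zero
  ~> zero
the term's type:
  Nat


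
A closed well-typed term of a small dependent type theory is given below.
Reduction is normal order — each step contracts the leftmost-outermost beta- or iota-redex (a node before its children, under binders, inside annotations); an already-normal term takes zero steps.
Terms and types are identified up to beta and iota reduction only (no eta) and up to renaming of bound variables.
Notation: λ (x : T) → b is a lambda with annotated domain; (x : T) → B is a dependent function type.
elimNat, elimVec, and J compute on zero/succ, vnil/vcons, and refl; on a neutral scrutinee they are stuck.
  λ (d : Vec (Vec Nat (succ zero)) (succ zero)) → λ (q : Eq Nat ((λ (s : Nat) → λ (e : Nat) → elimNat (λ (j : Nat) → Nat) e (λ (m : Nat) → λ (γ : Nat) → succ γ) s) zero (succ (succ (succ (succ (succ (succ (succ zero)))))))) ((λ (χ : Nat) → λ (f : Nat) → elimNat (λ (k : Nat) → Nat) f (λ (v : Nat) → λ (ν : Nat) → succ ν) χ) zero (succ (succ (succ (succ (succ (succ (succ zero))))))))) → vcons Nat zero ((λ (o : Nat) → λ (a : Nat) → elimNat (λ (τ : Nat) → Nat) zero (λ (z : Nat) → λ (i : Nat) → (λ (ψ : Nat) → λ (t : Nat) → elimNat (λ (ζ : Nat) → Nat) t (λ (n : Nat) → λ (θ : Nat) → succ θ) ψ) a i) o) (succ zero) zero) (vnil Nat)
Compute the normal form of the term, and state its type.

reduced normal form:
  λ (d : Vec (Vec Nat (succ zero)) (succ zero)) → λ (q : Eq Nat (succ (succ (succ (succ (succ (succ (succ zero))))))) (succ (succ (succ (succ (succ (succ (succ zero)))))))) → vcons Nat zero zero (vnil Nat)
type:
  (d : Vec (Vec Nat (succ zero)) (succ zero)) → (q : Eq Nat (succ (succ (succ (succ (succ (succ (succ zero))))))) (succ (succ (succ (succ (succ (succ (succ zero)))))))) → Vec Nat (succ zero)


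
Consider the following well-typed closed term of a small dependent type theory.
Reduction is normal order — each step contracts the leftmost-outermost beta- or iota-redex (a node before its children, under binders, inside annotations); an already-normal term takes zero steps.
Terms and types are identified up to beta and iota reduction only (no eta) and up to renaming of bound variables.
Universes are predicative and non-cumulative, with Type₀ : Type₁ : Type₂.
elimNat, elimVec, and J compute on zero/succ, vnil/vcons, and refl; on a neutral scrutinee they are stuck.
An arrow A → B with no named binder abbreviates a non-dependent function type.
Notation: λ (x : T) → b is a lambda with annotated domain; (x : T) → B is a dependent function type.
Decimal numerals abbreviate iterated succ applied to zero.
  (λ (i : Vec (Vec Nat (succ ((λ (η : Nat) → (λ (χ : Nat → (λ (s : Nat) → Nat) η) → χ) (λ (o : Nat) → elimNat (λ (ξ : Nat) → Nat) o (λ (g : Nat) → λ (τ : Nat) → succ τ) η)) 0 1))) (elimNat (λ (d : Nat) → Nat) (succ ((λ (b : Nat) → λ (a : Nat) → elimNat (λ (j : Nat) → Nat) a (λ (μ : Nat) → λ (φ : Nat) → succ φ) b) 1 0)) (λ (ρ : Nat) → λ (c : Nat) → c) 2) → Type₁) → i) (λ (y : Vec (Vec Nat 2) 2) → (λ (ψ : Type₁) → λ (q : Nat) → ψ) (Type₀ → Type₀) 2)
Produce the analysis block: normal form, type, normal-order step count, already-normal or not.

reduced normal form:
  λ (i : Vec (Vec Nat 2) 2) → Type₀ → Type₀
type:
  Vec (Vec Nat 2) 2 → Type₁
reduction steps (normal order): 3
already normal: no
first redex: a beta-redex


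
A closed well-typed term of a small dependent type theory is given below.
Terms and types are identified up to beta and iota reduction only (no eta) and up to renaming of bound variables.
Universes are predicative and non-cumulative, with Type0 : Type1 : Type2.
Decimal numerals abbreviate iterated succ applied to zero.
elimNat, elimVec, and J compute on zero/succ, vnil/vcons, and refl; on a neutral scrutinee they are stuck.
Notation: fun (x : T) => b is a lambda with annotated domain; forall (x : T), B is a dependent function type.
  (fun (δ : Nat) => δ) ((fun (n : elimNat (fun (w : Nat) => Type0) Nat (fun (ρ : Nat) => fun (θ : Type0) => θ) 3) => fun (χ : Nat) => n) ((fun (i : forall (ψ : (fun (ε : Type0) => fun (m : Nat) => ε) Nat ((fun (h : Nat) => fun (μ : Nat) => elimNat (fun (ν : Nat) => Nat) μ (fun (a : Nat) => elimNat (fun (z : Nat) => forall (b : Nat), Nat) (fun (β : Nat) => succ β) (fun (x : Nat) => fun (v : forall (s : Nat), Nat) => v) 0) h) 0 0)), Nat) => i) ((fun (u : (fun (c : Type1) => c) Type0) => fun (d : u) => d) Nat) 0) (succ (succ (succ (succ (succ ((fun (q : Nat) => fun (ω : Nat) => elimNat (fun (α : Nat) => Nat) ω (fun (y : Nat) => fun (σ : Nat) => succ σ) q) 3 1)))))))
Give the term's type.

type:
  Nat


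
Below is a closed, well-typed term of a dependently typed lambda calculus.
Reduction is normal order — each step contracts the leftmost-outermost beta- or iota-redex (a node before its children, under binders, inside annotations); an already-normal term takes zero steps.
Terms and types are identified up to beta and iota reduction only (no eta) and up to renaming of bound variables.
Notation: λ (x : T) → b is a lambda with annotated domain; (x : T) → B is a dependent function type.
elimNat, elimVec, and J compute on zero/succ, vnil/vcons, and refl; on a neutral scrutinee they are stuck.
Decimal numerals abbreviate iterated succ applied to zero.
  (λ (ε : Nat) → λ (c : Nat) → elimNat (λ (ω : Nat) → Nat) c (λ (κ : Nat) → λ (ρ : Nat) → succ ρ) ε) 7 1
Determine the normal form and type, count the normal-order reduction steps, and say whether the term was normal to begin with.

resulting normal form:
  8
the term's type:
  Nat
normal-order step count: 24
started in normal form: no
first redex: a beta-redex


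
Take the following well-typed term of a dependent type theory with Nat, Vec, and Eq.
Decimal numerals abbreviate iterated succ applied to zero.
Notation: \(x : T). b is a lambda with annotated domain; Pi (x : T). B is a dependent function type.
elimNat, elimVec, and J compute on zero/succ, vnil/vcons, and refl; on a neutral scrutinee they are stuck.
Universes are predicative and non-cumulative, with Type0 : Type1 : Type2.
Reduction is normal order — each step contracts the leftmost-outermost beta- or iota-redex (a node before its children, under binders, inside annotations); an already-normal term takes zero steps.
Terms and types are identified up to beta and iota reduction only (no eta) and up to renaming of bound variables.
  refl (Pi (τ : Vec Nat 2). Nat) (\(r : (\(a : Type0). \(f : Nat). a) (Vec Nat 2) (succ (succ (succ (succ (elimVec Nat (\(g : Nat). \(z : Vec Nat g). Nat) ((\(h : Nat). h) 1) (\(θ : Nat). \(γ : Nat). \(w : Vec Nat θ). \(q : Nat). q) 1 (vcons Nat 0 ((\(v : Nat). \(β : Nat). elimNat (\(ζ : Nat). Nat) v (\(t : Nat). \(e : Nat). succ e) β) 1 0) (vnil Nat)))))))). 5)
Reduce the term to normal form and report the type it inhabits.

reduced normal form:
  refl (Pi (τ : Vec Nat 2). Nat) (\(r : Vec Nat 2). 5)
inferred type:
  Eq (Pi (τ : Vec Nat 2). Nat) (\(r : Vec Nat 2). 5) (\(a : Vec Nat 2). 5)
observation: 2 normal-order steps normalize the term, beginning with a beta-redex.


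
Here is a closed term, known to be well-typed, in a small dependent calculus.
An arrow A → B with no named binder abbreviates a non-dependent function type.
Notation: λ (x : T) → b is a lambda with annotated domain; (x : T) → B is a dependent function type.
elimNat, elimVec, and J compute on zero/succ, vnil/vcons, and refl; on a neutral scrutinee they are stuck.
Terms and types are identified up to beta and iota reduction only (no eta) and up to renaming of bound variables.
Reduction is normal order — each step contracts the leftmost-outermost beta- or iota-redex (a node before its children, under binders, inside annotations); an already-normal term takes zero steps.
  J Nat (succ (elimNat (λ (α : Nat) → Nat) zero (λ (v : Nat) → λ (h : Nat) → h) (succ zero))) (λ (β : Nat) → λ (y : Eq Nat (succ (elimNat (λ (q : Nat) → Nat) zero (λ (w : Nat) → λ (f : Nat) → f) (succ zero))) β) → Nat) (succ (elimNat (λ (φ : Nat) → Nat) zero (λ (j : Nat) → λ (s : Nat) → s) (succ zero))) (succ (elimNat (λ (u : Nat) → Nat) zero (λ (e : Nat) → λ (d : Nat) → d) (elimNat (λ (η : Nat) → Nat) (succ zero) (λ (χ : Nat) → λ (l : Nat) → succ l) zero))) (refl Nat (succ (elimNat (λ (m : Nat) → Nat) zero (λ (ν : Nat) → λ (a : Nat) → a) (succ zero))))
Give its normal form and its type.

normal form:
  succ zero
the term's type:
  Nat


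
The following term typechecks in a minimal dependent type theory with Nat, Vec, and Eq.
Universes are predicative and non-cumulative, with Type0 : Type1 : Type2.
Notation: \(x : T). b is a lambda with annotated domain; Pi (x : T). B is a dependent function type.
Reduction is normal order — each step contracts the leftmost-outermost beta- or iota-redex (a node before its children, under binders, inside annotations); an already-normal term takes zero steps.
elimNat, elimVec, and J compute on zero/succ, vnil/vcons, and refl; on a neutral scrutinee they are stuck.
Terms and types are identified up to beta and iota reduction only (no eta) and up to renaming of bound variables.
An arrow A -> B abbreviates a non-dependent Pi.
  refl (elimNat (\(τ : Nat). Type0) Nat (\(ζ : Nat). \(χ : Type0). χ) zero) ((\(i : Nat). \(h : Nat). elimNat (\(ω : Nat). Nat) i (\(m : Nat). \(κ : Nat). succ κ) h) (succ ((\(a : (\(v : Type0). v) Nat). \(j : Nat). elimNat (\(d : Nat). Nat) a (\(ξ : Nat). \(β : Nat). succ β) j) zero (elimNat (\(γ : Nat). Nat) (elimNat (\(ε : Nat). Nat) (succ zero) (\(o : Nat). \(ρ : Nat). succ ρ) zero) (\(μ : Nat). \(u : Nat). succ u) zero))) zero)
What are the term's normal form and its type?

reduced normal form:
  refl Nat (succ (succ zero))
inferred type:
  Eq Nat (succ (succ zero)) (succ (succ zero))
observation: the term reaches its normal form after 12 normal-order steps.


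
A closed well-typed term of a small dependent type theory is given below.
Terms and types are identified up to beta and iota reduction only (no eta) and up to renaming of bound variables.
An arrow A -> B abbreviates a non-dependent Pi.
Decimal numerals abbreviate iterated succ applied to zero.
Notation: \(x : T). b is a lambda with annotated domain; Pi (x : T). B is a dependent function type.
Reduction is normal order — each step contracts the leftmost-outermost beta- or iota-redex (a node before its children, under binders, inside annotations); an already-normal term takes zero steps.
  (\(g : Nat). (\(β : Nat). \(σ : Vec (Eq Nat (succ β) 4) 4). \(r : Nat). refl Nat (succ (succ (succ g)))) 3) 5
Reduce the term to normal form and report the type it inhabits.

reduced normal form:
  \(g : Vec (Eq Nat 4 4) 4). \(β : Nat). refl Nat 8
the term's type:
  Vec (Eq Nat 4 4) 4 -> Nat -> Eq Nat 8 8
observation: the first redex contracted is a beta-redex; the normal form is reached in 2 normal-order steps.


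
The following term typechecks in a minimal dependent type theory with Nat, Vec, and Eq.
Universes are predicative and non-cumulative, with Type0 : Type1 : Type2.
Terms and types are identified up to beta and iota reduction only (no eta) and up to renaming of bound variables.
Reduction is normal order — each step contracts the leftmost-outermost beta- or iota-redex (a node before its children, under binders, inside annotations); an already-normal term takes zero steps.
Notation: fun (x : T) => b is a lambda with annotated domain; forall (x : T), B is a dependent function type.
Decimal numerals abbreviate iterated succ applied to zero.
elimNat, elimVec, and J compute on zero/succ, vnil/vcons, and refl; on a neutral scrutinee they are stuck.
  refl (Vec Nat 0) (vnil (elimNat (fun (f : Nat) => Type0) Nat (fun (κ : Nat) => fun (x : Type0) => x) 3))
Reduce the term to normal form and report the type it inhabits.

resulting normal form:
  refl (Vec Nat 0) (vnil Nat)
inferred type:
  Eq (Vec Nat 0) (vnil Nat) (vnil Nat)


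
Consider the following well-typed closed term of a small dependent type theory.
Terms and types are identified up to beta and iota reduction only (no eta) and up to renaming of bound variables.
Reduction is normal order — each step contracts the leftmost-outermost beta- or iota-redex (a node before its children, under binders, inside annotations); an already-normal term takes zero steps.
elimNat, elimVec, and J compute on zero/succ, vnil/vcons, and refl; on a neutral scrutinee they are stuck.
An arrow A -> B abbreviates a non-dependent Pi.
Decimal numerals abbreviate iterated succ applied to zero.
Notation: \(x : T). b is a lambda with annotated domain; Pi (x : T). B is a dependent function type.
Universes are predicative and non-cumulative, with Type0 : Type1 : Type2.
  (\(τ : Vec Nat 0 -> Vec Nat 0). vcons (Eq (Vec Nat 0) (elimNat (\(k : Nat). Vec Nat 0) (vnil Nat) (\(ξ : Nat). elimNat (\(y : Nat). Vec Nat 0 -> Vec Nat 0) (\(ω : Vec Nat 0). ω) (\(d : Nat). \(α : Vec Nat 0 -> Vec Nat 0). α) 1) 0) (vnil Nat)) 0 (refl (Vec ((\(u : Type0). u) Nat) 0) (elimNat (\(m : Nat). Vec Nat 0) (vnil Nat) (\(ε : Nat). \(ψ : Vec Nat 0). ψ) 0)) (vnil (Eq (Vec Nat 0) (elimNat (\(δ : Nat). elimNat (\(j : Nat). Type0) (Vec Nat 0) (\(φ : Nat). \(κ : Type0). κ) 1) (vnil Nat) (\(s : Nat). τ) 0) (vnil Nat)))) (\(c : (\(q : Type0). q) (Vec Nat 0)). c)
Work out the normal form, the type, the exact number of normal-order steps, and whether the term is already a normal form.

resulting normal form:
  vcons (Eq (Vec Nat 0) (vnil Nat) (vnil Nat)) 0 (refl (Vec Nat 0) (vnil Nat)) (vnil (Eq (Vec Nat 0) (vnil Nat) (vnil Nat)))
inferred type:
  Vec (Eq (Vec Nat 0) (vnil Nat) (vnil Nat)) 1
steps to reach normal form (normal order): 5
already normal: no
first redex: a beta-redex


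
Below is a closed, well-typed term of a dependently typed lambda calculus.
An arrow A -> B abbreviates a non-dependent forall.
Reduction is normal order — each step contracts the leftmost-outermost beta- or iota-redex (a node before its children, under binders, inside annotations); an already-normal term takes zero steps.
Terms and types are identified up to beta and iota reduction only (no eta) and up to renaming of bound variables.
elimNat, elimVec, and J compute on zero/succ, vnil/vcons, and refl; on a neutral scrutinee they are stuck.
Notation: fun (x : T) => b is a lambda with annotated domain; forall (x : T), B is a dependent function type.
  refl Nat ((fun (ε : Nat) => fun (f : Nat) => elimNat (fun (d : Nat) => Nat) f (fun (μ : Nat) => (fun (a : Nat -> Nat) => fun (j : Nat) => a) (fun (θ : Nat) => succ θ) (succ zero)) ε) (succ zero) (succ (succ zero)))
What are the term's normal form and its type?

resulting normal form:
  refl Nat (succ (succ (succ zero)))
inferred type:
  Eq Nat (succ (succ (succ zero))) (succ (succ (succ zero)))
observation: contracting a beta-redex first, the term normalizes in 8 steps.


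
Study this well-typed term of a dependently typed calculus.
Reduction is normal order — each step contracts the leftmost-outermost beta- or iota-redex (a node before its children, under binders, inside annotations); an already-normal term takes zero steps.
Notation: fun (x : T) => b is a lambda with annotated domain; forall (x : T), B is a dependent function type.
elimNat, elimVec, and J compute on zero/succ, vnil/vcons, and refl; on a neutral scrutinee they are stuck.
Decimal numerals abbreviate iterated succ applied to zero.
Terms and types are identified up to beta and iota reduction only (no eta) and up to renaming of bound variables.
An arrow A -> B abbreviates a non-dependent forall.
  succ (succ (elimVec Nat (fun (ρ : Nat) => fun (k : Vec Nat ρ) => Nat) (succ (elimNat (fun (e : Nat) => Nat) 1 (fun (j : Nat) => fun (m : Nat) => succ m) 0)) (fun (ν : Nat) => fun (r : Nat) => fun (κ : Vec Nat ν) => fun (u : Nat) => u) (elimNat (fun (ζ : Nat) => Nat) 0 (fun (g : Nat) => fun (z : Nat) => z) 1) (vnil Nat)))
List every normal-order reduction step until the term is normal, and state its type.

normal-order reduction sequence:
  succ (succ (elimVec Nat (fun (ρ : Nat) => fun (k : Vec Nat ρ) => Nat) (succ (elimNat (fun (e : Nat) => Nat) 1 (fun (j : Nat) => fun (m : Nat) => succ m) 0)) (fun (ν : Nat) => fun (r : Nat) => fun (κ : Vec Nat ν) => fun (u : Nat) => u) (elimNat (fun (ζ : Nat) => Nat) 0 (fun (g : Nat) => fun (z : Nat) => z) 1) (vnil Nat)))
  ~> succ (succ (succ (elimNat (fun (ρ : Nat) => Nat) 1 (fun (k : Nat) => fun (e : Nat) => succ e) 0)))
  ~> 4
the term's type:
  Nat


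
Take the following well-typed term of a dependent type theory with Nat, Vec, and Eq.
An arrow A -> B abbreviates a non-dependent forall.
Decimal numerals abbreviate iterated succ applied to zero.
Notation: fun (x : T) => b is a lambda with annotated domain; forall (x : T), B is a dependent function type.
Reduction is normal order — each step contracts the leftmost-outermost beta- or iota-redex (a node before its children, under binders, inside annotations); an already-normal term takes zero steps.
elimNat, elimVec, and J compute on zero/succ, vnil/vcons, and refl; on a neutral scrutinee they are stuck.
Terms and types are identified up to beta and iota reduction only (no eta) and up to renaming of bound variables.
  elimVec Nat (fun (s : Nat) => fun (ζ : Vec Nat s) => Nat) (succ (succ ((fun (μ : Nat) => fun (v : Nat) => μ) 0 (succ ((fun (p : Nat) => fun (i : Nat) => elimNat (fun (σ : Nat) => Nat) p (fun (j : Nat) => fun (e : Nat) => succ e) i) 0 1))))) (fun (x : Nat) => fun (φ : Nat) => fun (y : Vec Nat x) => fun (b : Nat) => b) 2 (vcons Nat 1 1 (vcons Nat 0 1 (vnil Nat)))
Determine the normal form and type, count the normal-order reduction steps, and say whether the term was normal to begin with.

normal form:
  2
the term's type:
  Nat
steps to reach normal form (normal order): 13
term was already normal: no
first redex: an elimVec iota-redex


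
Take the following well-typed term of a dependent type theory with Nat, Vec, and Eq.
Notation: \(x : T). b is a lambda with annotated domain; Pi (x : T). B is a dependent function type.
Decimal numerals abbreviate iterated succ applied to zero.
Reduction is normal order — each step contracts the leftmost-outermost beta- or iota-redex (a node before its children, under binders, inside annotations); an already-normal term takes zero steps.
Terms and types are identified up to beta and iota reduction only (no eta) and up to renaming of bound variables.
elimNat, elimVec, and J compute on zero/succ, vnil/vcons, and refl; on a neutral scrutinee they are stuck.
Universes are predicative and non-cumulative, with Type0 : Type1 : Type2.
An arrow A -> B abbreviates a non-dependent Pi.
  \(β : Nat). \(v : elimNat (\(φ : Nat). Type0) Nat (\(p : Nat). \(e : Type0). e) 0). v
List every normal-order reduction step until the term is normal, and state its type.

reduction (normal order):
  \(β : Nat). \(v : elimNat (\(φ : Nat). Type0) Nat (\(p : Nat). \(e : Type0). e) 0). v
  ~> \(β : Nat). \(v : Nat). v
the term's type:
  Nat -> Nat -> Nat


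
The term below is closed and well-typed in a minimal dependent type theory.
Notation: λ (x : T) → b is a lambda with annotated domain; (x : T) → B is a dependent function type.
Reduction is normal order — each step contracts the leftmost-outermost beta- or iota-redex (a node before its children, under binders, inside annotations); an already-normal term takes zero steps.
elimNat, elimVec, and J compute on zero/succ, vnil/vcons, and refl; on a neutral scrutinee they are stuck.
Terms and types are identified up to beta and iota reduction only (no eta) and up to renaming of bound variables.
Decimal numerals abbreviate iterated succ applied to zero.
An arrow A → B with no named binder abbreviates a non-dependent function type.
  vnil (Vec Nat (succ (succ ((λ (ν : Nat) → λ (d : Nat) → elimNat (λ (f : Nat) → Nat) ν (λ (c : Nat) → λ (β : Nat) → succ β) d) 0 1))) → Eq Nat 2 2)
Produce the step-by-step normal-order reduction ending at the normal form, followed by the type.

reduction (normal order):
  vnil (Vec Nat (succ (succ ((λ (ν : Nat) → λ (d : Nat) → elimNat (λ (f : Nat) → Nat) ν (λ (c : Nat) → λ (β : Nat) → succ β) d) 0 1))) → Eq Nat 2 2)
  ~> vnil (Vec Nat (succ (succ ((λ (ν : Nat) → elimNat (λ (d : Nat) → Nat) 0 (λ (f : Nat) → λ (c : Nat) → succ c) ν) 1))) → Eq Nat 2 2)
  ~> vnil (Vec Nat (succ (succ (elimNat (λ (ν : Nat) → Nat) 0 (λ (d : Nat) → λ (f : Nat) → succ f) 1))) → Eq Nat 2 2)
  ~> vnil (Vec Nat (succ (succ ((λ (ν : Nat) → λ (d : Nat) → succ d) 0 (elimNat (λ (f : Nat) → Nat) 0 (λ (c : Nat) → λ (β : Nat) → succ β) 0)))) → Eq Nat 2 2)
  ~> vnil (Vec Nat (succ (succ ((λ (ν : Nat) → succ ν) (elimNat (λ (d : Nat) → Nat) 0 (λ (f : Nat) → λ (c : Nat) → succ c) 0)))) → Eq Nat 2 2)
  ~> vnil (Vec Nat (succ (succ (succ (elimNat (λ (ν : Nat) → Nat) 0 (λ (d : Nat) → λ (f : Nat) → succ f) 0)))) → Eq Nat 2 2)
  ~> vnil (Vec Nat 3 → Eq Nat 2 2)
type:
  Vec (Vec Nat 3 → Eq Nat 2 2) 0


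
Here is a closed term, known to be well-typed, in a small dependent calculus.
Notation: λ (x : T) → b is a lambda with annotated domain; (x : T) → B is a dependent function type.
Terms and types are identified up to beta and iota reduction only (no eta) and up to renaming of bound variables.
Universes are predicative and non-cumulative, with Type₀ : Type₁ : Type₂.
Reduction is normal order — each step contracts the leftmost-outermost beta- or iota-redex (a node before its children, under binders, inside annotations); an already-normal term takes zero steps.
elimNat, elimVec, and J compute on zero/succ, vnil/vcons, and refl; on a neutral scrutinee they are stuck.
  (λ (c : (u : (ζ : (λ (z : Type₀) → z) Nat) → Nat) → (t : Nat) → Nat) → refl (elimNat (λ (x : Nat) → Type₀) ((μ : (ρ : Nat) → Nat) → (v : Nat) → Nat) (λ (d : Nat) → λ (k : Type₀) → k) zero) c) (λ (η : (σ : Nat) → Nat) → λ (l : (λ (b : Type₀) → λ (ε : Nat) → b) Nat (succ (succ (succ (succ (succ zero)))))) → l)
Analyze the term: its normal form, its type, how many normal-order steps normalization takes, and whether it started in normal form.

resulting normal form:
  refl ((c : (u : Nat) → Nat) → (ζ : Nat) → Nat) (λ (z : (t : Nat) → Nat) → λ (x : Nat) → x)
inferred type:
  Eq ((c : (u : Nat) → Nat) → (ζ : Nat) → Nat) (λ (z : (t : Nat) → Nat) → λ (x : Nat) → x) (λ (μ : (ρ : Nat) → Nat) → λ (v : Nat) → v)
steps to reach normal form (normal order): 4
already normal: no
first contracted redex: a beta-redex


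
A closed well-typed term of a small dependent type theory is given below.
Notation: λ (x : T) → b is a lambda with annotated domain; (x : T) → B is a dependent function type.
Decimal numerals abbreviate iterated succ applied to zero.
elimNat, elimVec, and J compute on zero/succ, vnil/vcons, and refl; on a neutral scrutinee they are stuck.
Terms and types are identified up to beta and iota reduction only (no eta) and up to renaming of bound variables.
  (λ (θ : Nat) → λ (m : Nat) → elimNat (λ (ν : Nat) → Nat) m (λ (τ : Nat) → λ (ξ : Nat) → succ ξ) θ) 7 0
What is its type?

the term's type:
  Nat


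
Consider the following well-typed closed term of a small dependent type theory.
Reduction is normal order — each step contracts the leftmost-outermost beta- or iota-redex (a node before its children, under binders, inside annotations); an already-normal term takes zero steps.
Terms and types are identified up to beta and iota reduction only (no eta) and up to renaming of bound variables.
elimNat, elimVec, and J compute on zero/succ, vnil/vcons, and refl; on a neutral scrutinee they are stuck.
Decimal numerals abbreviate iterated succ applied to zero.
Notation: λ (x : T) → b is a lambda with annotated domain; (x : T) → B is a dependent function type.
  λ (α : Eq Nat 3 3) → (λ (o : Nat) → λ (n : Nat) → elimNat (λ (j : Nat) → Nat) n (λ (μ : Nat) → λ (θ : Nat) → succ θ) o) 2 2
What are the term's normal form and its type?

resulting normal form:
  λ (α : Eq Nat 3 3) → 4
the term's type:
  (α : Eq Nat 3 3) → Nat


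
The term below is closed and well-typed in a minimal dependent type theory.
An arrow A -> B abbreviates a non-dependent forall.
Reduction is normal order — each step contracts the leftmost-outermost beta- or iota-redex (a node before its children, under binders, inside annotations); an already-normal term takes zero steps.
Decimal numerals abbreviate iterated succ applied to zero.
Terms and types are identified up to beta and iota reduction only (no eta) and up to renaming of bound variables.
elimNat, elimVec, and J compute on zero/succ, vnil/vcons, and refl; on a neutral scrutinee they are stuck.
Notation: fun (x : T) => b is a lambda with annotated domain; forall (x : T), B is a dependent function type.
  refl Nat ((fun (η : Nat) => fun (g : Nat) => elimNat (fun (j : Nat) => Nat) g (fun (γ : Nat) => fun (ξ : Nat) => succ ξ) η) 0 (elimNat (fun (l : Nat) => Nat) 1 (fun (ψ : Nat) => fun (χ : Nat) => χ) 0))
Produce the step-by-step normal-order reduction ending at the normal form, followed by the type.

normal-order reduction sequence:
  refl Nat ((fun (η : Nat) => fun (g : Nat) => elimNat (fun (j : Nat) => Nat) g (fun (γ : Nat) => fun (ξ : Nat) => succ ξ) η) 0 (elimNat (fun (l : Nat) => Nat) 1 (fun (ψ : Nat) => fun (χ : Nat) => χ) 0))
  ~> refl Nat ((fun (η : Nat) => elimNat (fun (g : Nat) => Nat) η (fun (j : Nat) => fun (γ : Nat) => succ γ) 0) (elimNat (fun (ξ : Nat) => Nat) 1 (fun (l : Nat) => fun (ψ : Nat) => ψ) 0))
  ~> refl Nat (elimNat (fun (η : Nat) => Nat) (elimNat (fun (g : Nat) => Nat) 1 (fun (j : Nat) => fun (γ : Nat) => γ) 0) (fun (ξ : Nat) => fun (l : Nat) => succ l) 0)
  ~> refl Nat (elimNat (fun (η : Nat) => Nat) 1 (fun (g : Nat) => fun (j : Nat) => j) 0)
  ~> refl Nat 1
type:
  Eq Nat 1 1


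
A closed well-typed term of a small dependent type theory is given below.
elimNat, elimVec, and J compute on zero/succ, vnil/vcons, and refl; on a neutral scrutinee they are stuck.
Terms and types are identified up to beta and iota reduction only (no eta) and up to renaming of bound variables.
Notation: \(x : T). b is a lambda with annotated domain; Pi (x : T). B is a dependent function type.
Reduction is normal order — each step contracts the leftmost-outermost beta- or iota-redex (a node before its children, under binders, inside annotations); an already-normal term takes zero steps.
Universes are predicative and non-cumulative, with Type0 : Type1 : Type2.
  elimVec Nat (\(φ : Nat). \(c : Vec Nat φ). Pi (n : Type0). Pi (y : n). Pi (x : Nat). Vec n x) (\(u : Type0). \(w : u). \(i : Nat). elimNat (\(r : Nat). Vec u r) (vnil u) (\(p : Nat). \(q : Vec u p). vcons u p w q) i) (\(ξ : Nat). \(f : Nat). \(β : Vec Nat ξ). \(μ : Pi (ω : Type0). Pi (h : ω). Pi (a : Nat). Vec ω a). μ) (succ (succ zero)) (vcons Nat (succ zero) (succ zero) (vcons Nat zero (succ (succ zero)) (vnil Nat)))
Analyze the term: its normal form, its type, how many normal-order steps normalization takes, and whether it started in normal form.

reduced normal form:
  \(φ : Type0). \(c : φ). \(n : Nat). elimNat (\(y : Nat). Vec φ y) (vnil φ) (\(x : Nat). \(u : Vec φ x). vcons φ x c u) n
type:
  Pi (φ : Type0). Pi (c : φ). Pi (n : Nat). Vec φ n
normal-order step count: 11
started in normal form: no
first contracted redex: an elimVec iota-redex


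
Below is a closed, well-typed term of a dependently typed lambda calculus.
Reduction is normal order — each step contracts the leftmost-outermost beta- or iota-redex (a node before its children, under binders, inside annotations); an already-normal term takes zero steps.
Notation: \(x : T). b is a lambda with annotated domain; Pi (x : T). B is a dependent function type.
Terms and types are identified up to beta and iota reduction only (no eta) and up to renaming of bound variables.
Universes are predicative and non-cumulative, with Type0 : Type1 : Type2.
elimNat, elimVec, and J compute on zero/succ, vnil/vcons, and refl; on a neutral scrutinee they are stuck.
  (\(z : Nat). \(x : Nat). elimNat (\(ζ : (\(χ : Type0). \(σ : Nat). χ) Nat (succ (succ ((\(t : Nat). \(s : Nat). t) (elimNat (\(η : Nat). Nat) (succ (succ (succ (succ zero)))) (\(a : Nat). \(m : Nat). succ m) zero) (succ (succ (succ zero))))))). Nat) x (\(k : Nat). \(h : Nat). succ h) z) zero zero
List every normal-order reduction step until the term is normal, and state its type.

normal-order reduction sequence:
  (\(z : Nat). \(x : Nat). elimNat (\(ζ : (\(χ : Type0). \(σ : Nat). χ) Nat (succ (succ ((\(t : Nat). \(s : Nat). t) (elimNat (\(η : Nat). Nat) (succ (succ (succ (succ zero)))) (\(a : Nat). \(m : Nat). succ m) zero) (succ (succ (succ zero))))))). Nat) x (\(k : Nat). \(h : Nat). succ h) z) zero zero
  ~> (\(z : Nat). elimNat (\(x : (\(ζ : Type0). \(χ : Nat). ζ) Nat (succ (succ ((\(σ : Nat). \(t : Nat). σ) (elimNat (\(s : Nat). Nat) (succ (succ (succ (succ zero)))) (\(η : Nat). \(a : Nat). succ a) zero) (succ (succ (succ zero))))))). Nat) z (\(m : Nat). \(k : Nat). succ k) zero) zero
  ~> elimNat (\(z : (\(x : Type0). \(ζ : Nat). x) Nat (succ (succ ((\(χ : Nat). \(σ : Nat). χ) (elimNat (\(t : Nat). Nat) (succ (succ (succ (succ zero)))) (\(s : Nat). \(η : Nat). succ η) zero) (succ (succ (succ zero))))))). Nat) zero (\(a : Nat). \(m : Nat). succ m) zero
  ~> zero
type:
  Nat


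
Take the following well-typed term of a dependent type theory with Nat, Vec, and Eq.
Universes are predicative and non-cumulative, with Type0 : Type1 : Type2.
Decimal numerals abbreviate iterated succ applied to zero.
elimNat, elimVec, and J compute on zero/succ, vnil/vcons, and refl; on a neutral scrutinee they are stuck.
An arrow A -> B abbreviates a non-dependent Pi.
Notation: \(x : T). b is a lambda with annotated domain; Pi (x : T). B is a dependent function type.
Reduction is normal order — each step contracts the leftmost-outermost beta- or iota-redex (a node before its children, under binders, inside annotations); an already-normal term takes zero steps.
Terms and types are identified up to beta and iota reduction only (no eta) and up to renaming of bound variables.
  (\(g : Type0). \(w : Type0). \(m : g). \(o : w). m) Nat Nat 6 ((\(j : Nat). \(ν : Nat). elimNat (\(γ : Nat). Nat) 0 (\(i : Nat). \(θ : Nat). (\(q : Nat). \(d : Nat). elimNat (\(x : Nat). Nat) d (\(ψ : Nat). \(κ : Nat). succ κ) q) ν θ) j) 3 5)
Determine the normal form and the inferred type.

reduced normal form:
  6
type:
  Nat
observation: the first redex contracted is a beta-redex; the normal form is reached in 4 normal-order steps.
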